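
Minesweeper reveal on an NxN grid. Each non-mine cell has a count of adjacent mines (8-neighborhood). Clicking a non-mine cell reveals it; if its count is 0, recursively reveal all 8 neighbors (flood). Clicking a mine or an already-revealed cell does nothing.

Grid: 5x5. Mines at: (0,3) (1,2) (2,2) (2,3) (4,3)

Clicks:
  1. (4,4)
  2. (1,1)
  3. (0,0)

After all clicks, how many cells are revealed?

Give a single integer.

Click 1 (4,4) count=1: revealed 1 new [(4,4)] -> total=1
Click 2 (1,1) count=2: revealed 1 new [(1,1)] -> total=2
Click 3 (0,0) count=0: revealed 11 new [(0,0) (0,1) (1,0) (2,0) (2,1) (3,0) (3,1) (3,2) (4,0) (4,1) (4,2)] -> total=13

Answer: 13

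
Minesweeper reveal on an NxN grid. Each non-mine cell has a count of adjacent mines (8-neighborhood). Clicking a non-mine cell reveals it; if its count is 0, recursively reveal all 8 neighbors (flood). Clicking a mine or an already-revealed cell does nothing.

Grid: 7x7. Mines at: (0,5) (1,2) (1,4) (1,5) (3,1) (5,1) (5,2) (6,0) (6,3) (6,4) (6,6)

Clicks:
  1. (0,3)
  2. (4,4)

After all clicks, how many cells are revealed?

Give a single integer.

Click 1 (0,3) count=2: revealed 1 new [(0,3)] -> total=1
Click 2 (4,4) count=0: revealed 19 new [(2,2) (2,3) (2,4) (2,5) (2,6) (3,2) (3,3) (3,4) (3,5) (3,6) (4,2) (4,3) (4,4) (4,5) (4,6) (5,3) (5,4) (5,5) (5,6)] -> total=20

Answer: 20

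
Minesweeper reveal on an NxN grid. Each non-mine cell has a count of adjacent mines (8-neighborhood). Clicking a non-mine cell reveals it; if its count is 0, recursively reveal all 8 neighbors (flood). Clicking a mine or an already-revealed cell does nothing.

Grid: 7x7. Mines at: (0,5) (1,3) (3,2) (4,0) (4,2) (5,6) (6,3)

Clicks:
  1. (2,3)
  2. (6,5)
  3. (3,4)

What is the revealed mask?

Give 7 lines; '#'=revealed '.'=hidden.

Answer: .......
....###
...####
...####
...####
...###.
.....#.

Derivation:
Click 1 (2,3) count=2: revealed 1 new [(2,3)] -> total=1
Click 2 (6,5) count=1: revealed 1 new [(6,5)] -> total=2
Click 3 (3,4) count=0: revealed 17 new [(1,4) (1,5) (1,6) (2,4) (2,5) (2,6) (3,3) (3,4) (3,5) (3,6) (4,3) (4,4) (4,5) (4,6) (5,3) (5,4) (5,5)] -> total=19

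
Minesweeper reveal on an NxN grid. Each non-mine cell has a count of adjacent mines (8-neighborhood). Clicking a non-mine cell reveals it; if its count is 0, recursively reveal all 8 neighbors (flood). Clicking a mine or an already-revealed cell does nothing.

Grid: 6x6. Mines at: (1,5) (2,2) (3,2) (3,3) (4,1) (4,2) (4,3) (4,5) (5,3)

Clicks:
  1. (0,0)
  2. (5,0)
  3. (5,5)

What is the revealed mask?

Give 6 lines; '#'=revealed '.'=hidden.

Click 1 (0,0) count=0: revealed 14 new [(0,0) (0,1) (0,2) (0,3) (0,4) (1,0) (1,1) (1,2) (1,3) (1,4) (2,0) (2,1) (3,0) (3,1)] -> total=14
Click 2 (5,0) count=1: revealed 1 new [(5,0)] -> total=15
Click 3 (5,5) count=1: revealed 1 new [(5,5)] -> total=16

Answer: #####.
#####.
##....
##....
......
#....#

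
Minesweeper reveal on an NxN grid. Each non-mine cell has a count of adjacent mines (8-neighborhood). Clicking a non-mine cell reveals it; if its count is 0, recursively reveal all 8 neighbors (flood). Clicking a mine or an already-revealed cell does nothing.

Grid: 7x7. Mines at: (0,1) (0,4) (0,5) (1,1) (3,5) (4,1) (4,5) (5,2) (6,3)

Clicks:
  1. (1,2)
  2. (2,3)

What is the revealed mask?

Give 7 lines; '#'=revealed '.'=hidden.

Answer: .......
..###..
..###..
..###..
..###..
.......
.......

Derivation:
Click 1 (1,2) count=2: revealed 1 new [(1,2)] -> total=1
Click 2 (2,3) count=0: revealed 11 new [(1,3) (1,4) (2,2) (2,3) (2,4) (3,2) (3,3) (3,4) (4,2) (4,3) (4,4)] -> total=12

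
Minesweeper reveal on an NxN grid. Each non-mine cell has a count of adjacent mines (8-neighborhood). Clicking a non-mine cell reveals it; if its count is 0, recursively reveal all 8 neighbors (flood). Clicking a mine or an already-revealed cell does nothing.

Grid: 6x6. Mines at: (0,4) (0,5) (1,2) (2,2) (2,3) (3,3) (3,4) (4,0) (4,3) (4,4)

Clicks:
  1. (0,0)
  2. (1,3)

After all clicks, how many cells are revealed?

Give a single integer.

Answer: 9

Derivation:
Click 1 (0,0) count=0: revealed 8 new [(0,0) (0,1) (1,0) (1,1) (2,0) (2,1) (3,0) (3,1)] -> total=8
Click 2 (1,3) count=4: revealed 1 new [(1,3)] -> total=9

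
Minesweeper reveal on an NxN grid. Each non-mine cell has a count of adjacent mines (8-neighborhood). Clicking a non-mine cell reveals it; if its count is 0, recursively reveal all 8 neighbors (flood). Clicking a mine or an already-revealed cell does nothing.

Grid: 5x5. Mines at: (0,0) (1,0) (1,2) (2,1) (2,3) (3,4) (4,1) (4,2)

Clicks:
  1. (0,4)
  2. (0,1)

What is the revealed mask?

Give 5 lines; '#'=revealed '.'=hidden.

Click 1 (0,4) count=0: revealed 4 new [(0,3) (0,4) (1,3) (1,4)] -> total=4
Click 2 (0,1) count=3: revealed 1 new [(0,1)] -> total=5

Answer: .#.##
...##
.....
.....
.....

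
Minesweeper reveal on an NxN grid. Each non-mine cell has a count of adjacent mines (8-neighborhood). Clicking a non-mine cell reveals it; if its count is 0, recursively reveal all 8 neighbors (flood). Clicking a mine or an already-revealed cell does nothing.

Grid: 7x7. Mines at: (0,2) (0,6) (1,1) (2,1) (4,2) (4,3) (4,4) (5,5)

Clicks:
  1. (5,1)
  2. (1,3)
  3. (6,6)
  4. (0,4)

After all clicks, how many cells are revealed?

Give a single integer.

Click 1 (5,1) count=1: revealed 1 new [(5,1)] -> total=1
Click 2 (1,3) count=1: revealed 1 new [(1,3)] -> total=2
Click 3 (6,6) count=1: revealed 1 new [(6,6)] -> total=3
Click 4 (0,4) count=0: revealed 19 new [(0,3) (0,4) (0,5) (1,2) (1,4) (1,5) (1,6) (2,2) (2,3) (2,4) (2,5) (2,6) (3,2) (3,3) (3,4) (3,5) (3,6) (4,5) (4,6)] -> total=22

Answer: 22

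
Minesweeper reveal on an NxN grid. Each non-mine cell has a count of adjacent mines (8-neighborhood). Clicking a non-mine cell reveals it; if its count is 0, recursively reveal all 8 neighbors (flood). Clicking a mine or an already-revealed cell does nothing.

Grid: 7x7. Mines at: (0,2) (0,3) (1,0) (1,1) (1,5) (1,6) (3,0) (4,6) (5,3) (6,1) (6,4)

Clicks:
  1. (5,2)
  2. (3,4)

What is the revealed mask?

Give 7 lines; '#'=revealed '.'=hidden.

Answer: .......
..###..
.#####.
.#####.
.#####.
..#....
.......

Derivation:
Click 1 (5,2) count=2: revealed 1 new [(5,2)] -> total=1
Click 2 (3,4) count=0: revealed 18 new [(1,2) (1,3) (1,4) (2,1) (2,2) (2,3) (2,4) (2,5) (3,1) (3,2) (3,3) (3,4) (3,5) (4,1) (4,2) (4,3) (4,4) (4,5)] -> total=19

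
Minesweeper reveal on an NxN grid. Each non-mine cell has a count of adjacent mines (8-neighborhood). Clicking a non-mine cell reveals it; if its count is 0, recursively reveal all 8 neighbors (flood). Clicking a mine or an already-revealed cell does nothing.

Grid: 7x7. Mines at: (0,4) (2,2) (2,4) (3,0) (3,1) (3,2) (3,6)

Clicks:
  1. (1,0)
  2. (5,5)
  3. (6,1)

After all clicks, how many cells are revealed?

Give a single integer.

Click 1 (1,0) count=0: revealed 10 new [(0,0) (0,1) (0,2) (0,3) (1,0) (1,1) (1,2) (1,3) (2,0) (2,1)] -> total=10
Click 2 (5,5) count=0: revealed 24 new [(3,3) (3,4) (3,5) (4,0) (4,1) (4,2) (4,3) (4,4) (4,5) (4,6) (5,0) (5,1) (5,2) (5,3) (5,4) (5,5) (5,6) (6,0) (6,1) (6,2) (6,3) (6,4) (6,5) (6,6)] -> total=34
Click 3 (6,1) count=0: revealed 0 new [(none)] -> total=34

Answer: 34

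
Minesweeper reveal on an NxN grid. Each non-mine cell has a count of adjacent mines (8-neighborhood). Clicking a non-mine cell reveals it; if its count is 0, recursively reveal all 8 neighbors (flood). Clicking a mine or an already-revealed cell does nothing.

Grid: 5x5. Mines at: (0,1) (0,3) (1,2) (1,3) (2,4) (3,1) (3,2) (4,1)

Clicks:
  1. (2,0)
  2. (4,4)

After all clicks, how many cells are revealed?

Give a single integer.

Answer: 5

Derivation:
Click 1 (2,0) count=1: revealed 1 new [(2,0)] -> total=1
Click 2 (4,4) count=0: revealed 4 new [(3,3) (3,4) (4,3) (4,4)] -> total=5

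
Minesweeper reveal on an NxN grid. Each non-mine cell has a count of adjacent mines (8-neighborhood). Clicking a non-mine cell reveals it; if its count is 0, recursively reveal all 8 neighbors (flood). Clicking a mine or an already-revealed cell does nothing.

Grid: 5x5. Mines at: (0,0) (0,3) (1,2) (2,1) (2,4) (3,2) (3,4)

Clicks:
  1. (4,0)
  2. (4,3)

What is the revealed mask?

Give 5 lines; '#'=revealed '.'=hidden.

Answer: .....
.....
.....
##...
##.#.

Derivation:
Click 1 (4,0) count=0: revealed 4 new [(3,0) (3,1) (4,0) (4,1)] -> total=4
Click 2 (4,3) count=2: revealed 1 new [(4,3)] -> total=5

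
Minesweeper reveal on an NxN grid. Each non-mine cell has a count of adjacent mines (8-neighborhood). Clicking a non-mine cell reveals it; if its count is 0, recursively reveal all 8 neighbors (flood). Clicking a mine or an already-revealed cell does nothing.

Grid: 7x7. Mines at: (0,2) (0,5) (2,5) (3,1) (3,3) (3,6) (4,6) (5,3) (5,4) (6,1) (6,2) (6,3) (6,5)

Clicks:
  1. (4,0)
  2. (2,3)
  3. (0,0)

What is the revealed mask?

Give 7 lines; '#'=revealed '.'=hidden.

Click 1 (4,0) count=1: revealed 1 new [(4,0)] -> total=1
Click 2 (2,3) count=1: revealed 1 new [(2,3)] -> total=2
Click 3 (0,0) count=0: revealed 6 new [(0,0) (0,1) (1,0) (1,1) (2,0) (2,1)] -> total=8

Answer: ##.....
##.....
##.#...
.......
#......
.......
.......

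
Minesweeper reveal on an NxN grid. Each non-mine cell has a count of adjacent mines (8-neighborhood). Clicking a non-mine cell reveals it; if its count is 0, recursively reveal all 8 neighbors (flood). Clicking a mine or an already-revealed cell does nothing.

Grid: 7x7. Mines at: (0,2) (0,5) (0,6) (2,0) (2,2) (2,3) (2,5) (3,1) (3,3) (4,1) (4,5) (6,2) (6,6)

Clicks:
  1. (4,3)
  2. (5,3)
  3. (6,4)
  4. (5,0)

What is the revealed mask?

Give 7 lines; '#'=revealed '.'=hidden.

Answer: .......
.......
.......
.......
...#...
#..###.
...###.

Derivation:
Click 1 (4,3) count=1: revealed 1 new [(4,3)] -> total=1
Click 2 (5,3) count=1: revealed 1 new [(5,3)] -> total=2
Click 3 (6,4) count=0: revealed 5 new [(5,4) (5,5) (6,3) (6,4) (6,5)] -> total=7
Click 4 (5,0) count=1: revealed 1 new [(5,0)] -> total=8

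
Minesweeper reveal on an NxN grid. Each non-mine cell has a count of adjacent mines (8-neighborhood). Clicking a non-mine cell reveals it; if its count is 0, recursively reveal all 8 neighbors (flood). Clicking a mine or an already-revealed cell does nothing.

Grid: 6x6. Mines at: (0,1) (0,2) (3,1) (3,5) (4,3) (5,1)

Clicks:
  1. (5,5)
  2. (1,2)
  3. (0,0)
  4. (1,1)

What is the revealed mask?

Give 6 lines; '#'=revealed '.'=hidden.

Click 1 (5,5) count=0: revealed 4 new [(4,4) (4,5) (5,4) (5,5)] -> total=4
Click 2 (1,2) count=2: revealed 1 new [(1,2)] -> total=5
Click 3 (0,0) count=1: revealed 1 new [(0,0)] -> total=6
Click 4 (1,1) count=2: revealed 1 new [(1,1)] -> total=7

Answer: #.....
.##...
......
......
....##
....##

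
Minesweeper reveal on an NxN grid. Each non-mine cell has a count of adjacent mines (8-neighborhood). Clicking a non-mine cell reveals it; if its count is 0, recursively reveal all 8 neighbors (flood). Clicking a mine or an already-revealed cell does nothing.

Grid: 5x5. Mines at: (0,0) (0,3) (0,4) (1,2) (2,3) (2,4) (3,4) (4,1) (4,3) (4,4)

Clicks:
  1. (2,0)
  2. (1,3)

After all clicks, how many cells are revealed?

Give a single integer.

Answer: 7

Derivation:
Click 1 (2,0) count=0: revealed 6 new [(1,0) (1,1) (2,0) (2,1) (3,0) (3,1)] -> total=6
Click 2 (1,3) count=5: revealed 1 new [(1,3)] -> total=7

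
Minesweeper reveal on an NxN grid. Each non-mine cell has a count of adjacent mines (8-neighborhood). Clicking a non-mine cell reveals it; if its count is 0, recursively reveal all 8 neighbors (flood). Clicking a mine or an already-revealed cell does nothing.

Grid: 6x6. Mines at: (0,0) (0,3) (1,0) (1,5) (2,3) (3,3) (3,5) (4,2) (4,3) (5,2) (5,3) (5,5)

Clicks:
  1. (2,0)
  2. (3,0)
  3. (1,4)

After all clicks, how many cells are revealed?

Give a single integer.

Click 1 (2,0) count=1: revealed 1 new [(2,0)] -> total=1
Click 2 (3,0) count=0: revealed 7 new [(2,1) (3,0) (3,1) (4,0) (4,1) (5,0) (5,1)] -> total=8
Click 3 (1,4) count=3: revealed 1 new [(1,4)] -> total=9

Answer: 9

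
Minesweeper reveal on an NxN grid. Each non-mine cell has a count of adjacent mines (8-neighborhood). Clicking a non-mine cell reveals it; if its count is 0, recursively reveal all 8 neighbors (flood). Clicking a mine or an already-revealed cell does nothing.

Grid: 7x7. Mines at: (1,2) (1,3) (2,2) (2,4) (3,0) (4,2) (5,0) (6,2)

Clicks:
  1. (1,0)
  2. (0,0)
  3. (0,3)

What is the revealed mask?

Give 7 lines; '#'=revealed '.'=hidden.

Click 1 (1,0) count=0: revealed 6 new [(0,0) (0,1) (1,0) (1,1) (2,0) (2,1)] -> total=6
Click 2 (0,0) count=0: revealed 0 new [(none)] -> total=6
Click 3 (0,3) count=2: revealed 1 new [(0,3)] -> total=7

Answer: ##.#...
##.....
##.....
.......
.......
.......
.......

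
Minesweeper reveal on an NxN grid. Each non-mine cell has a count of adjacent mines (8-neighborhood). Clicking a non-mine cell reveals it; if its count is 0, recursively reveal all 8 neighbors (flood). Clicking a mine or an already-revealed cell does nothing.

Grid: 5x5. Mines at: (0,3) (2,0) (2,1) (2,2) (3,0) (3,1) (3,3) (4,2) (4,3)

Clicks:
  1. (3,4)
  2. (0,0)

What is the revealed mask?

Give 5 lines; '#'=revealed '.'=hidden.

Click 1 (3,4) count=2: revealed 1 new [(3,4)] -> total=1
Click 2 (0,0) count=0: revealed 6 new [(0,0) (0,1) (0,2) (1,0) (1,1) (1,2)] -> total=7

Answer: ###..
###..
.....
....#
.....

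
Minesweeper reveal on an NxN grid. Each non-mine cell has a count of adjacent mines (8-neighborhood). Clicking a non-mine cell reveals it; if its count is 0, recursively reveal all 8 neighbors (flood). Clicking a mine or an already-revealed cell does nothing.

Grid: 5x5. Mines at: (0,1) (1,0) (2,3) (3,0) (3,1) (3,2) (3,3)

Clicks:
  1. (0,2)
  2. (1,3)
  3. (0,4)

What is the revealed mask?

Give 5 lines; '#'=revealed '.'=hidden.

Click 1 (0,2) count=1: revealed 1 new [(0,2)] -> total=1
Click 2 (1,3) count=1: revealed 1 new [(1,3)] -> total=2
Click 3 (0,4) count=0: revealed 4 new [(0,3) (0,4) (1,2) (1,4)] -> total=6

Answer: ..###
..###
.....
.....
.....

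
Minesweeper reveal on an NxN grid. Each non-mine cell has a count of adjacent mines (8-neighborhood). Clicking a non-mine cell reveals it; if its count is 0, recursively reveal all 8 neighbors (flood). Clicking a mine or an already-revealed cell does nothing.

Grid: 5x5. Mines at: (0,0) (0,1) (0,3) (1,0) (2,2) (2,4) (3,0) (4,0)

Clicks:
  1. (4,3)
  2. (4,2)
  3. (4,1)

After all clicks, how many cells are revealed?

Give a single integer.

Answer: 8

Derivation:
Click 1 (4,3) count=0: revealed 8 new [(3,1) (3,2) (3,3) (3,4) (4,1) (4,2) (4,3) (4,4)] -> total=8
Click 2 (4,2) count=0: revealed 0 new [(none)] -> total=8
Click 3 (4,1) count=2: revealed 0 new [(none)] -> total=8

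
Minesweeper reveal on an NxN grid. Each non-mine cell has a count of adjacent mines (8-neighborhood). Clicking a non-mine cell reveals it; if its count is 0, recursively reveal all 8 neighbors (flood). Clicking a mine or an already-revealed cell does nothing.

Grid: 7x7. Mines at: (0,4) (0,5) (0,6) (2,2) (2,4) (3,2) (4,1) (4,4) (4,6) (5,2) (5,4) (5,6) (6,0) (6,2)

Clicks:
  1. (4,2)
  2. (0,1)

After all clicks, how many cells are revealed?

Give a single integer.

Answer: 13

Derivation:
Click 1 (4,2) count=3: revealed 1 new [(4,2)] -> total=1
Click 2 (0,1) count=0: revealed 12 new [(0,0) (0,1) (0,2) (0,3) (1,0) (1,1) (1,2) (1,3) (2,0) (2,1) (3,0) (3,1)] -> total=13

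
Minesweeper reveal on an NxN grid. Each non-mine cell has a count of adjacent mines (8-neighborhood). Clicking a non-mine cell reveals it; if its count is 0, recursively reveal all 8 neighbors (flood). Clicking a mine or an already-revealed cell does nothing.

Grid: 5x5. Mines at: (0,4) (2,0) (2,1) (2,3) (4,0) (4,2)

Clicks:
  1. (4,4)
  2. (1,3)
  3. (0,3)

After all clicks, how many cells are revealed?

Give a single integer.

Answer: 6

Derivation:
Click 1 (4,4) count=0: revealed 4 new [(3,3) (3,4) (4,3) (4,4)] -> total=4
Click 2 (1,3) count=2: revealed 1 new [(1,3)] -> total=5
Click 3 (0,3) count=1: revealed 1 new [(0,3)] -> total=6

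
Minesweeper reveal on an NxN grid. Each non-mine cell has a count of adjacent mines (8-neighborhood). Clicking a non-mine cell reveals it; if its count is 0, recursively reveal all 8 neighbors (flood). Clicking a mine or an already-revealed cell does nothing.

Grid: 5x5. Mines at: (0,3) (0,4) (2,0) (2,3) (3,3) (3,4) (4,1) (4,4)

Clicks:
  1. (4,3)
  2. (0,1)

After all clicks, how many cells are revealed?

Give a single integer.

Answer: 7

Derivation:
Click 1 (4,3) count=3: revealed 1 new [(4,3)] -> total=1
Click 2 (0,1) count=0: revealed 6 new [(0,0) (0,1) (0,2) (1,0) (1,1) (1,2)] -> total=7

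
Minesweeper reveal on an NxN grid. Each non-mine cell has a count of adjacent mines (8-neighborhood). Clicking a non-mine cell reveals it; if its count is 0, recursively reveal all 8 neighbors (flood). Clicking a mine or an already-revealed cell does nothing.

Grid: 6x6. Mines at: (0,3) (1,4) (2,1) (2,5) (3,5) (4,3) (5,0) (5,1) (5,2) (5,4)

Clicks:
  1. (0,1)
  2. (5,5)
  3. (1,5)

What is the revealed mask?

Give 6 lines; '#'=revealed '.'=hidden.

Click 1 (0,1) count=0: revealed 6 new [(0,0) (0,1) (0,2) (1,0) (1,1) (1,2)] -> total=6
Click 2 (5,5) count=1: revealed 1 new [(5,5)] -> total=7
Click 3 (1,5) count=2: revealed 1 new [(1,5)] -> total=8

Answer: ###...
###..#
......
......
......
.....#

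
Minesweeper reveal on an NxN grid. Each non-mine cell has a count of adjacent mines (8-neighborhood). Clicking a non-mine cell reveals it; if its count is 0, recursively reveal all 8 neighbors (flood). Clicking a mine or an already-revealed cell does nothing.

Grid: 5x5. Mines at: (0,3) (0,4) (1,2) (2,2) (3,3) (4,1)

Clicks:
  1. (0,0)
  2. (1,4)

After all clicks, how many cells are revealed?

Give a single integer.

Click 1 (0,0) count=0: revealed 8 new [(0,0) (0,1) (1,0) (1,1) (2,0) (2,1) (3,0) (3,1)] -> total=8
Click 2 (1,4) count=2: revealed 1 new [(1,4)] -> total=9

Answer: 9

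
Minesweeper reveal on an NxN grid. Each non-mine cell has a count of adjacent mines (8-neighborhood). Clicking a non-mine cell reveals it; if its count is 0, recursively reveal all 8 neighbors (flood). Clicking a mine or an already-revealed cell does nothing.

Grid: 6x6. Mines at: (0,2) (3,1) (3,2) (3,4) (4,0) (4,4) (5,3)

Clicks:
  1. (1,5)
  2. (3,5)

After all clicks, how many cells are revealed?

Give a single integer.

Click 1 (1,5) count=0: revealed 9 new [(0,3) (0,4) (0,5) (1,3) (1,4) (1,5) (2,3) (2,4) (2,5)] -> total=9
Click 2 (3,5) count=2: revealed 1 new [(3,5)] -> total=10

Answer: 10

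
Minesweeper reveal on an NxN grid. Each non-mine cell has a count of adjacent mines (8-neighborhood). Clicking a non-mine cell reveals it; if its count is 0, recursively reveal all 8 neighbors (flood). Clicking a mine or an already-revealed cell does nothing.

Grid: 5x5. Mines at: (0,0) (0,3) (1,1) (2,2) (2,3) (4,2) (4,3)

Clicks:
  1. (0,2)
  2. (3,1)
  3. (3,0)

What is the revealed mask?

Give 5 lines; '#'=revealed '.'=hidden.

Click 1 (0,2) count=2: revealed 1 new [(0,2)] -> total=1
Click 2 (3,1) count=2: revealed 1 new [(3,1)] -> total=2
Click 3 (3,0) count=0: revealed 5 new [(2,0) (2,1) (3,0) (4,0) (4,1)] -> total=7

Answer: ..#..
.....
##...
##...
##...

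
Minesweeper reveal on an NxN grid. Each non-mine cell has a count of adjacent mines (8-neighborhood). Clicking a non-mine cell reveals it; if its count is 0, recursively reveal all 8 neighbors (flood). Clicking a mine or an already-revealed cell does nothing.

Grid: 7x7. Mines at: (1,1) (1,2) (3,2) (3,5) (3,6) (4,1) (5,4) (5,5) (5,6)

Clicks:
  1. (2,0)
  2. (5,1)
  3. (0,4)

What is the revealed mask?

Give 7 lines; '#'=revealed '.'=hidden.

Click 1 (2,0) count=1: revealed 1 new [(2,0)] -> total=1
Click 2 (5,1) count=1: revealed 1 new [(5,1)] -> total=2
Click 3 (0,4) count=0: revealed 12 new [(0,3) (0,4) (0,5) (0,6) (1,3) (1,4) (1,5) (1,6) (2,3) (2,4) (2,5) (2,6)] -> total=14

Answer: ...####
...####
#..####
.......
.......
.#.....
.......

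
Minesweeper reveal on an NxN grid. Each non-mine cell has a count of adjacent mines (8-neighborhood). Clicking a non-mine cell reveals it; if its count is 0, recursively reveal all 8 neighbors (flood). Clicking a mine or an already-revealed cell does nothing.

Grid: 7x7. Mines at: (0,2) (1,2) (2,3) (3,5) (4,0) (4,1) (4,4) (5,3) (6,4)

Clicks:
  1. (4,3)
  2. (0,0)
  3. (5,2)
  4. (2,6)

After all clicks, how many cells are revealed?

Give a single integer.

Click 1 (4,3) count=2: revealed 1 new [(4,3)] -> total=1
Click 2 (0,0) count=0: revealed 8 new [(0,0) (0,1) (1,0) (1,1) (2,0) (2,1) (3,0) (3,1)] -> total=9
Click 3 (5,2) count=2: revealed 1 new [(5,2)] -> total=10
Click 4 (2,6) count=1: revealed 1 new [(2,6)] -> total=11

Answer: 11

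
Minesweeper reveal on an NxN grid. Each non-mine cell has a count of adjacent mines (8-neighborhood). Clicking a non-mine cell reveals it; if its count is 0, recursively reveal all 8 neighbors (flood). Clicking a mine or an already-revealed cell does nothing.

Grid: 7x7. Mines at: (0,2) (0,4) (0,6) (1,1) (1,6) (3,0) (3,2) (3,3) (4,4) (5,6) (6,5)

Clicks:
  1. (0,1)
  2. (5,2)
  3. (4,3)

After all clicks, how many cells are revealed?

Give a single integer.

Answer: 15

Derivation:
Click 1 (0,1) count=2: revealed 1 new [(0,1)] -> total=1
Click 2 (5,2) count=0: revealed 14 new [(4,0) (4,1) (4,2) (4,3) (5,0) (5,1) (5,2) (5,3) (5,4) (6,0) (6,1) (6,2) (6,3) (6,4)] -> total=15
Click 3 (4,3) count=3: revealed 0 new [(none)] -> total=15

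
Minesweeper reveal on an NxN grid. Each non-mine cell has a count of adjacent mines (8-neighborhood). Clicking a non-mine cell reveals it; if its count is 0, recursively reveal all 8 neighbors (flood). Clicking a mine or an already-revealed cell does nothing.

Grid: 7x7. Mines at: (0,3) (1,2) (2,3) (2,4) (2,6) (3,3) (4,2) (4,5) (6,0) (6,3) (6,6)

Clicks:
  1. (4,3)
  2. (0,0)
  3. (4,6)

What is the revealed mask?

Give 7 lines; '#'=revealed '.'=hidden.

Click 1 (4,3) count=2: revealed 1 new [(4,3)] -> total=1
Click 2 (0,0) count=0: revealed 12 new [(0,0) (0,1) (1,0) (1,1) (2,0) (2,1) (3,0) (3,1) (4,0) (4,1) (5,0) (5,1)] -> total=13
Click 3 (4,6) count=1: revealed 1 new [(4,6)] -> total=14

Answer: ##.....
##.....
##.....
##.....
##.#..#
##.....
.......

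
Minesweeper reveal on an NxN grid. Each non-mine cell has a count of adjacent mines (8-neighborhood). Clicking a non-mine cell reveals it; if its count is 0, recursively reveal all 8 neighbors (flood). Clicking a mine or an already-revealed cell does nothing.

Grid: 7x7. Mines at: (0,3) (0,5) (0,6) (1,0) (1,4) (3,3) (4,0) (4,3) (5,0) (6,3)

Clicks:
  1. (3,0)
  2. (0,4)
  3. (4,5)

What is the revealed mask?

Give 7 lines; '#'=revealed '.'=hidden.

Click 1 (3,0) count=1: revealed 1 new [(3,0)] -> total=1
Click 2 (0,4) count=3: revealed 1 new [(0,4)] -> total=2
Click 3 (4,5) count=0: revealed 17 new [(1,5) (1,6) (2,4) (2,5) (2,6) (3,4) (3,5) (3,6) (4,4) (4,5) (4,6) (5,4) (5,5) (5,6) (6,4) (6,5) (6,6)] -> total=19

Answer: ....#..
.....##
....###
#...###
....###
....###
....###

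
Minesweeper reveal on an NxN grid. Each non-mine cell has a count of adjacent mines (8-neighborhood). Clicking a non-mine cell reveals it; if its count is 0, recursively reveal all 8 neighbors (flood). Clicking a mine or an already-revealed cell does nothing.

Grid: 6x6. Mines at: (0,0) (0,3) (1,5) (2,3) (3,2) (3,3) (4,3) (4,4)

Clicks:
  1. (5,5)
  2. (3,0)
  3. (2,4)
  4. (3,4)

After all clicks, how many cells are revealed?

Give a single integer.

Click 1 (5,5) count=1: revealed 1 new [(5,5)] -> total=1
Click 2 (3,0) count=0: revealed 12 new [(1,0) (1,1) (2,0) (2,1) (3,0) (3,1) (4,0) (4,1) (4,2) (5,0) (5,1) (5,2)] -> total=13
Click 3 (2,4) count=3: revealed 1 new [(2,4)] -> total=14
Click 4 (3,4) count=4: revealed 1 new [(3,4)] -> total=15

Answer: 15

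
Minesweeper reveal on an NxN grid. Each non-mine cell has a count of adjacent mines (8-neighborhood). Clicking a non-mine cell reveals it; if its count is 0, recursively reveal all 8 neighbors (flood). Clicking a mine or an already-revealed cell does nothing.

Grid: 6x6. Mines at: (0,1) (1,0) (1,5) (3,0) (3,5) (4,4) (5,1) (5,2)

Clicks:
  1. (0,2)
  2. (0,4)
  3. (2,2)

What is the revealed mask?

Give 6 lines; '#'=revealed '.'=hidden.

Click 1 (0,2) count=1: revealed 1 new [(0,2)] -> total=1
Click 2 (0,4) count=1: revealed 1 new [(0,4)] -> total=2
Click 3 (2,2) count=0: revealed 16 new [(0,3) (1,1) (1,2) (1,3) (1,4) (2,1) (2,2) (2,3) (2,4) (3,1) (3,2) (3,3) (3,4) (4,1) (4,2) (4,3)] -> total=18

Answer: ..###.
.####.
.####.
.####.
.###..
......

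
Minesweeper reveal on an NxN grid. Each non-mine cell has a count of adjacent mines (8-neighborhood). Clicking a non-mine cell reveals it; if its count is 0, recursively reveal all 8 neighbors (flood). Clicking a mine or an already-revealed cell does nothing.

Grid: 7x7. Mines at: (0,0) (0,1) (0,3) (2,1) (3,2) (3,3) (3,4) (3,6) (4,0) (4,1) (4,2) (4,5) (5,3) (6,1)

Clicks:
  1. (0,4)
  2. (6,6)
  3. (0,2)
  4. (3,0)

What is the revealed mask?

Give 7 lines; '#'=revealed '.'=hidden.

Answer: ..#.#..
.......
.......
#......
.......
....###
....###

Derivation:
Click 1 (0,4) count=1: revealed 1 new [(0,4)] -> total=1
Click 2 (6,6) count=0: revealed 6 new [(5,4) (5,5) (5,6) (6,4) (6,5) (6,6)] -> total=7
Click 3 (0,2) count=2: revealed 1 new [(0,2)] -> total=8
Click 4 (3,0) count=3: revealed 1 new [(3,0)] -> total=9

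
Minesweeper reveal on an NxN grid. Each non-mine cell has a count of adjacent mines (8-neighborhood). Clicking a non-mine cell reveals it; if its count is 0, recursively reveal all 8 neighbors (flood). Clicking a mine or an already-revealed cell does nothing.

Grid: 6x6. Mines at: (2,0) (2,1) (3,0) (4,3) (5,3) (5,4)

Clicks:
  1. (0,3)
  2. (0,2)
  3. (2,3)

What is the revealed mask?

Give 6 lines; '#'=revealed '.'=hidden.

Click 1 (0,3) count=0: revealed 22 new [(0,0) (0,1) (0,2) (0,3) (0,4) (0,5) (1,0) (1,1) (1,2) (1,3) (1,4) (1,5) (2,2) (2,3) (2,4) (2,5) (3,2) (3,3) (3,4) (3,5) (4,4) (4,5)] -> total=22
Click 2 (0,2) count=0: revealed 0 new [(none)] -> total=22
Click 3 (2,3) count=0: revealed 0 new [(none)] -> total=22

Answer: ######
######
..####
..####
....##
......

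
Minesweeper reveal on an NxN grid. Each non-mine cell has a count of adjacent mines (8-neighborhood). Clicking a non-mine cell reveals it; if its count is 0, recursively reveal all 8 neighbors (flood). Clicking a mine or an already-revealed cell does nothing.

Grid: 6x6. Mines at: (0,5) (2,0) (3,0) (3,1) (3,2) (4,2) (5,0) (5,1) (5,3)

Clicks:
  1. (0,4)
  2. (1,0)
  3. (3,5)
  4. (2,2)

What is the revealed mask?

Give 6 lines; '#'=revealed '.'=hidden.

Click 1 (0,4) count=1: revealed 1 new [(0,4)] -> total=1
Click 2 (1,0) count=1: revealed 1 new [(1,0)] -> total=2
Click 3 (3,5) count=0: revealed 22 new [(0,0) (0,1) (0,2) (0,3) (1,1) (1,2) (1,3) (1,4) (1,5) (2,1) (2,2) (2,3) (2,4) (2,5) (3,3) (3,4) (3,5) (4,3) (4,4) (4,5) (5,4) (5,5)] -> total=24
Click 4 (2,2) count=2: revealed 0 new [(none)] -> total=24

Answer: #####.
######
.#####
...###
...###
....##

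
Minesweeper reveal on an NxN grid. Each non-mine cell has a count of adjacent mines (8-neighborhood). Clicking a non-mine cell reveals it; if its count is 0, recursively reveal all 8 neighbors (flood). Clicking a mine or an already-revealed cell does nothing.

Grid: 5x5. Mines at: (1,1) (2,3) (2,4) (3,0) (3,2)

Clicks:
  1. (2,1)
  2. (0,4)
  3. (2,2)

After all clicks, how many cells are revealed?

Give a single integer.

Click 1 (2,1) count=3: revealed 1 new [(2,1)] -> total=1
Click 2 (0,4) count=0: revealed 6 new [(0,2) (0,3) (0,4) (1,2) (1,3) (1,4)] -> total=7
Click 3 (2,2) count=3: revealed 1 new [(2,2)] -> total=8

Answer: 8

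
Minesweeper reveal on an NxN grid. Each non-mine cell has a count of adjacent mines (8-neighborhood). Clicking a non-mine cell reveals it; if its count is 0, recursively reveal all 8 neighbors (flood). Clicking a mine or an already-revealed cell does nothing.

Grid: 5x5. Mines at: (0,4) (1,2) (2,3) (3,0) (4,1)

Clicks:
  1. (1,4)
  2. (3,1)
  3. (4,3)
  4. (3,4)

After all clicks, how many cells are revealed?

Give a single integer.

Answer: 8

Derivation:
Click 1 (1,4) count=2: revealed 1 new [(1,4)] -> total=1
Click 2 (3,1) count=2: revealed 1 new [(3,1)] -> total=2
Click 3 (4,3) count=0: revealed 6 new [(3,2) (3,3) (3,4) (4,2) (4,3) (4,4)] -> total=8
Click 4 (3,4) count=1: revealed 0 new [(none)] -> total=8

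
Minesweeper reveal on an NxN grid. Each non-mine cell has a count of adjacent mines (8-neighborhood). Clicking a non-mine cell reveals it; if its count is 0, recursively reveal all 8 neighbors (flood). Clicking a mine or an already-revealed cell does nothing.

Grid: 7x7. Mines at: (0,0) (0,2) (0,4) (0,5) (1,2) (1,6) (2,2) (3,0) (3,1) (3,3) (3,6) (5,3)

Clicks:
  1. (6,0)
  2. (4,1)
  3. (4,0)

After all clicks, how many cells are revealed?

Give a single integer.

Answer: 9

Derivation:
Click 1 (6,0) count=0: revealed 9 new [(4,0) (4,1) (4,2) (5,0) (5,1) (5,2) (6,0) (6,1) (6,2)] -> total=9
Click 2 (4,1) count=2: revealed 0 new [(none)] -> total=9
Click 3 (4,0) count=2: revealed 0 new [(none)] -> total=9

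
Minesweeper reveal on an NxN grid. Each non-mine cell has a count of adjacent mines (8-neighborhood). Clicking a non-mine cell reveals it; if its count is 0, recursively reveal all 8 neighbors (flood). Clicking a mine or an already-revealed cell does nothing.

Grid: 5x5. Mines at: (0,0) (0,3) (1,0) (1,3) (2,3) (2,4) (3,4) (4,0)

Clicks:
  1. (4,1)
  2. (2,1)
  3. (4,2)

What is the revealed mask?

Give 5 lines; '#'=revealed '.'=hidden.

Click 1 (4,1) count=1: revealed 1 new [(4,1)] -> total=1
Click 2 (2,1) count=1: revealed 1 new [(2,1)] -> total=2
Click 3 (4,2) count=0: revealed 5 new [(3,1) (3,2) (3,3) (4,2) (4,3)] -> total=7

Answer: .....
.....
.#...
.###.
.###.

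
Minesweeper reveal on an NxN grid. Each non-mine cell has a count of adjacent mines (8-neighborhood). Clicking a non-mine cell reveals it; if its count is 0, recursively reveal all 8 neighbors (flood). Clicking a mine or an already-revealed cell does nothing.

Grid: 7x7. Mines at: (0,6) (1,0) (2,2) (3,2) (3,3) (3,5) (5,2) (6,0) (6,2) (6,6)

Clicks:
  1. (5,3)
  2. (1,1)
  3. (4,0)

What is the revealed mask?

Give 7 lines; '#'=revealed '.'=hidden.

Click 1 (5,3) count=2: revealed 1 new [(5,3)] -> total=1
Click 2 (1,1) count=2: revealed 1 new [(1,1)] -> total=2
Click 3 (4,0) count=0: revealed 8 new [(2,0) (2,1) (3,0) (3,1) (4,0) (4,1) (5,0) (5,1)] -> total=10

Answer: .......
.#.....
##.....
##.....
##.....
##.#...
.......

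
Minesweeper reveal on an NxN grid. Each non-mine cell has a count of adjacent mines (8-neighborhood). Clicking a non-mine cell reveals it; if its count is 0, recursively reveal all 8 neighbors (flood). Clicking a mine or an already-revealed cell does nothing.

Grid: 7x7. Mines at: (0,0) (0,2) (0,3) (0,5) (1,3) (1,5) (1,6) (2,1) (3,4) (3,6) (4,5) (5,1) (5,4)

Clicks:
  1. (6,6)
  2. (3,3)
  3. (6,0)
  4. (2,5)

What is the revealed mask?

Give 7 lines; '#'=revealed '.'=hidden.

Click 1 (6,6) count=0: revealed 4 new [(5,5) (5,6) (6,5) (6,6)] -> total=4
Click 2 (3,3) count=1: revealed 1 new [(3,3)] -> total=5
Click 3 (6,0) count=1: revealed 1 new [(6,0)] -> total=6
Click 4 (2,5) count=4: revealed 1 new [(2,5)] -> total=7

Answer: .......
.......
.....#.
...#...
.......
.....##
#....##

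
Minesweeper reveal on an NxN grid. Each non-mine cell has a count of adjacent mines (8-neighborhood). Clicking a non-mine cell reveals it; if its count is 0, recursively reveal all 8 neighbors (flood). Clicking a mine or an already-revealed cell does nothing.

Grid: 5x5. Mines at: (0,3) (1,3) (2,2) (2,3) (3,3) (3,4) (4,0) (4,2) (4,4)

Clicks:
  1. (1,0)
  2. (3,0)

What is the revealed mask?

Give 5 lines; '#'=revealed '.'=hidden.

Click 1 (1,0) count=0: revealed 10 new [(0,0) (0,1) (0,2) (1,0) (1,1) (1,2) (2,0) (2,1) (3,0) (3,1)] -> total=10
Click 2 (3,0) count=1: revealed 0 new [(none)] -> total=10

Answer: ###..
###..
##...
##...
.....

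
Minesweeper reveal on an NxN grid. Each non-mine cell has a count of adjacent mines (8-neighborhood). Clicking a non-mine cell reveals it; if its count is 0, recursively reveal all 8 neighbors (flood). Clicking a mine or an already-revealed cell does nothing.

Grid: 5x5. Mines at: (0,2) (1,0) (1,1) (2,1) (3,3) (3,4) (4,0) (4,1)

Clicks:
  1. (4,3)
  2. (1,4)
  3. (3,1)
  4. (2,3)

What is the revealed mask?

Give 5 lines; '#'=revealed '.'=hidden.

Answer: ...##
...##
...##
.#...
...#.

Derivation:
Click 1 (4,3) count=2: revealed 1 new [(4,3)] -> total=1
Click 2 (1,4) count=0: revealed 6 new [(0,3) (0,4) (1,3) (1,4) (2,3) (2,4)] -> total=7
Click 3 (3,1) count=3: revealed 1 new [(3,1)] -> total=8
Click 4 (2,3) count=2: revealed 0 new [(none)] -> total=8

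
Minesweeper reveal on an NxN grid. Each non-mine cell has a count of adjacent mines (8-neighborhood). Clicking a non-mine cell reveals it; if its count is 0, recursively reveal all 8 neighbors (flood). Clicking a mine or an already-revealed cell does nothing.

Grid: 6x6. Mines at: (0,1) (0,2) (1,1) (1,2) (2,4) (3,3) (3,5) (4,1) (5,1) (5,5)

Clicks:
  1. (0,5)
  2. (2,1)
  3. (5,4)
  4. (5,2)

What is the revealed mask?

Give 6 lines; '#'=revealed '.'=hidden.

Click 1 (0,5) count=0: revealed 6 new [(0,3) (0,4) (0,5) (1,3) (1,4) (1,5)] -> total=6
Click 2 (2,1) count=2: revealed 1 new [(2,1)] -> total=7
Click 3 (5,4) count=1: revealed 1 new [(5,4)] -> total=8
Click 4 (5,2) count=2: revealed 1 new [(5,2)] -> total=9

Answer: ...###
...###
.#....
......
......
..#.#.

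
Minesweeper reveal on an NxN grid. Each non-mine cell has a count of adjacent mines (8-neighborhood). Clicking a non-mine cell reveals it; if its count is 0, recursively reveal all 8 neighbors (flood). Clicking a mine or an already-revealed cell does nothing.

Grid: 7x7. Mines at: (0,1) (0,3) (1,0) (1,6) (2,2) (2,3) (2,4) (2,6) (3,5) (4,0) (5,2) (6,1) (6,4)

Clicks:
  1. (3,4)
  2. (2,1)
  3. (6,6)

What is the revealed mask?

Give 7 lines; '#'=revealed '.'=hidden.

Answer: .......
.......
.#.....
....#..
.....##
.....##
.....##

Derivation:
Click 1 (3,4) count=3: revealed 1 new [(3,4)] -> total=1
Click 2 (2,1) count=2: revealed 1 new [(2,1)] -> total=2
Click 3 (6,6) count=0: revealed 6 new [(4,5) (4,6) (5,5) (5,6) (6,5) (6,6)] -> total=8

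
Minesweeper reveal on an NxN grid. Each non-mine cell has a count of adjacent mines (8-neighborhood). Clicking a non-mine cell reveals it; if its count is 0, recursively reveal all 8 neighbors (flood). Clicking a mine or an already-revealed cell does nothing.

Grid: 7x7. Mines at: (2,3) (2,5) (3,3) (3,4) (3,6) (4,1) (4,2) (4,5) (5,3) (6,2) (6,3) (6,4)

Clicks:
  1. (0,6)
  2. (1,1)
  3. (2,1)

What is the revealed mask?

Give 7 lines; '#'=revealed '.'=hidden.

Answer: #######
#######
###....
###....
.......
.......
.......

Derivation:
Click 1 (0,6) count=0: revealed 20 new [(0,0) (0,1) (0,2) (0,3) (0,4) (0,5) (0,6) (1,0) (1,1) (1,2) (1,3) (1,4) (1,5) (1,6) (2,0) (2,1) (2,2) (3,0) (3,1) (3,2)] -> total=20
Click 2 (1,1) count=0: revealed 0 new [(none)] -> total=20
Click 3 (2,1) count=0: revealed 0 new [(none)] -> total=20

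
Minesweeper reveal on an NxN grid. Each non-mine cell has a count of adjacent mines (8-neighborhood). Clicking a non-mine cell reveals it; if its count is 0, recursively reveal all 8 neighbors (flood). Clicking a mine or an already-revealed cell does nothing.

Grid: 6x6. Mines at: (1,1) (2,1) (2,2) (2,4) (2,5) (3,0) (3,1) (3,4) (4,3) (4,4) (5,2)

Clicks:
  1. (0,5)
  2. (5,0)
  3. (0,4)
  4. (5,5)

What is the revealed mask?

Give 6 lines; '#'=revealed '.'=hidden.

Answer: ..####
..####
......
......
##....
##...#

Derivation:
Click 1 (0,5) count=0: revealed 8 new [(0,2) (0,3) (0,4) (0,5) (1,2) (1,3) (1,4) (1,5)] -> total=8
Click 2 (5,0) count=0: revealed 4 new [(4,0) (4,1) (5,0) (5,1)] -> total=12
Click 3 (0,4) count=0: revealed 0 new [(none)] -> total=12
Click 4 (5,5) count=1: revealed 1 new [(5,5)] -> total=13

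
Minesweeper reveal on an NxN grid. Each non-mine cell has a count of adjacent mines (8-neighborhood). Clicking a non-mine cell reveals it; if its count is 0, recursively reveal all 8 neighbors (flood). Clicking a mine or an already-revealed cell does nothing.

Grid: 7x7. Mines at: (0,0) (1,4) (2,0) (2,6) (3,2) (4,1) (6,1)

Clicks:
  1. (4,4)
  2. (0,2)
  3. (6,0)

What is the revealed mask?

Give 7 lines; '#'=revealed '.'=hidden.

Answer: .###...
.###...
.#####.
...####
..#####
..#####
#.#####

Derivation:
Click 1 (4,4) count=0: revealed 22 new [(2,3) (2,4) (2,5) (3,3) (3,4) (3,5) (3,6) (4,2) (4,3) (4,4) (4,5) (4,6) (5,2) (5,3) (5,4) (5,5) (5,6) (6,2) (6,3) (6,4) (6,5) (6,6)] -> total=22
Click 2 (0,2) count=0: revealed 8 new [(0,1) (0,2) (0,3) (1,1) (1,2) (1,3) (2,1) (2,2)] -> total=30
Click 3 (6,0) count=1: revealed 1 new [(6,0)] -> total=31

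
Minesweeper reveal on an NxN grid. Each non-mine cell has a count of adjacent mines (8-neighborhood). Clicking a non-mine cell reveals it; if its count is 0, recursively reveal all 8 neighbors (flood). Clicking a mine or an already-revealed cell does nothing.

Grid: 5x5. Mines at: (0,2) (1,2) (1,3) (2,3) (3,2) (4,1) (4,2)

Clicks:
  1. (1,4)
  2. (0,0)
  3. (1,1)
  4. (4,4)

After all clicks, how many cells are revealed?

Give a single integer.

Answer: 13

Derivation:
Click 1 (1,4) count=2: revealed 1 new [(1,4)] -> total=1
Click 2 (0,0) count=0: revealed 8 new [(0,0) (0,1) (1,0) (1,1) (2,0) (2,1) (3,0) (3,1)] -> total=9
Click 3 (1,1) count=2: revealed 0 new [(none)] -> total=9
Click 4 (4,4) count=0: revealed 4 new [(3,3) (3,4) (4,3) (4,4)] -> total=13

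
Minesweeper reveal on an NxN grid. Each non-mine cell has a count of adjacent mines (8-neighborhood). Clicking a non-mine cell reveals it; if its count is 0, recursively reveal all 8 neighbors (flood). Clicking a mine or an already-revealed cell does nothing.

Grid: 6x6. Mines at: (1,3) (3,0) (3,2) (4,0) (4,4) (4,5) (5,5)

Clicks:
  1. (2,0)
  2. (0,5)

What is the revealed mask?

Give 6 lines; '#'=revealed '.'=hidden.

Answer: ....##
....##
#...##
....##
......
......

Derivation:
Click 1 (2,0) count=1: revealed 1 new [(2,0)] -> total=1
Click 2 (0,5) count=0: revealed 8 new [(0,4) (0,5) (1,4) (1,5) (2,4) (2,5) (3,4) (3,5)] -> total=9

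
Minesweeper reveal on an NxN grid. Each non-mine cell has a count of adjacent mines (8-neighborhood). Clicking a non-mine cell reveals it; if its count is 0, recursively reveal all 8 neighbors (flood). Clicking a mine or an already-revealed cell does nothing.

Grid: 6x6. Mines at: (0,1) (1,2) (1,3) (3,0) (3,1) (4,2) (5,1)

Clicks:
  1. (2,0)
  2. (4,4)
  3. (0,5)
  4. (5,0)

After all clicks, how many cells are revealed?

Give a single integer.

Click 1 (2,0) count=2: revealed 1 new [(2,0)] -> total=1
Click 2 (4,4) count=0: revealed 16 new [(0,4) (0,5) (1,4) (1,5) (2,3) (2,4) (2,5) (3,3) (3,4) (3,5) (4,3) (4,4) (4,5) (5,3) (5,4) (5,5)] -> total=17
Click 3 (0,5) count=0: revealed 0 new [(none)] -> total=17
Click 4 (5,0) count=1: revealed 1 new [(5,0)] -> total=18

Answer: 18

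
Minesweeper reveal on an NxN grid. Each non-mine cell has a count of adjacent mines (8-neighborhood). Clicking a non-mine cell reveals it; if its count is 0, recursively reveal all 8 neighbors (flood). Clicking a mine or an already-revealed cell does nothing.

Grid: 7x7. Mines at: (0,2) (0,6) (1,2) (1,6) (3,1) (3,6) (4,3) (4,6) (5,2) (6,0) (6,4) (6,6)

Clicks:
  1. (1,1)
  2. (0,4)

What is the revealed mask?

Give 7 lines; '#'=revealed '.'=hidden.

Answer: ...###.
.#.###.
...###.
...###.
.......
.......
.......

Derivation:
Click 1 (1,1) count=2: revealed 1 new [(1,1)] -> total=1
Click 2 (0,4) count=0: revealed 12 new [(0,3) (0,4) (0,5) (1,3) (1,4) (1,5) (2,3) (2,4) (2,5) (3,3) (3,4) (3,5)] -> total=13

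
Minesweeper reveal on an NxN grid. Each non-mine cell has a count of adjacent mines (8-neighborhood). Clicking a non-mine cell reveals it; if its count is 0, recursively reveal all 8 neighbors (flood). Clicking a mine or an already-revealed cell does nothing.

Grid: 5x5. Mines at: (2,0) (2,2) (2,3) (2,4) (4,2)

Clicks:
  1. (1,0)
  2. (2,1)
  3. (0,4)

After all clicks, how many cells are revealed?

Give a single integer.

Answer: 11

Derivation:
Click 1 (1,0) count=1: revealed 1 new [(1,0)] -> total=1
Click 2 (2,1) count=2: revealed 1 new [(2,1)] -> total=2
Click 3 (0,4) count=0: revealed 9 new [(0,0) (0,1) (0,2) (0,3) (0,4) (1,1) (1,2) (1,3) (1,4)] -> total=11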